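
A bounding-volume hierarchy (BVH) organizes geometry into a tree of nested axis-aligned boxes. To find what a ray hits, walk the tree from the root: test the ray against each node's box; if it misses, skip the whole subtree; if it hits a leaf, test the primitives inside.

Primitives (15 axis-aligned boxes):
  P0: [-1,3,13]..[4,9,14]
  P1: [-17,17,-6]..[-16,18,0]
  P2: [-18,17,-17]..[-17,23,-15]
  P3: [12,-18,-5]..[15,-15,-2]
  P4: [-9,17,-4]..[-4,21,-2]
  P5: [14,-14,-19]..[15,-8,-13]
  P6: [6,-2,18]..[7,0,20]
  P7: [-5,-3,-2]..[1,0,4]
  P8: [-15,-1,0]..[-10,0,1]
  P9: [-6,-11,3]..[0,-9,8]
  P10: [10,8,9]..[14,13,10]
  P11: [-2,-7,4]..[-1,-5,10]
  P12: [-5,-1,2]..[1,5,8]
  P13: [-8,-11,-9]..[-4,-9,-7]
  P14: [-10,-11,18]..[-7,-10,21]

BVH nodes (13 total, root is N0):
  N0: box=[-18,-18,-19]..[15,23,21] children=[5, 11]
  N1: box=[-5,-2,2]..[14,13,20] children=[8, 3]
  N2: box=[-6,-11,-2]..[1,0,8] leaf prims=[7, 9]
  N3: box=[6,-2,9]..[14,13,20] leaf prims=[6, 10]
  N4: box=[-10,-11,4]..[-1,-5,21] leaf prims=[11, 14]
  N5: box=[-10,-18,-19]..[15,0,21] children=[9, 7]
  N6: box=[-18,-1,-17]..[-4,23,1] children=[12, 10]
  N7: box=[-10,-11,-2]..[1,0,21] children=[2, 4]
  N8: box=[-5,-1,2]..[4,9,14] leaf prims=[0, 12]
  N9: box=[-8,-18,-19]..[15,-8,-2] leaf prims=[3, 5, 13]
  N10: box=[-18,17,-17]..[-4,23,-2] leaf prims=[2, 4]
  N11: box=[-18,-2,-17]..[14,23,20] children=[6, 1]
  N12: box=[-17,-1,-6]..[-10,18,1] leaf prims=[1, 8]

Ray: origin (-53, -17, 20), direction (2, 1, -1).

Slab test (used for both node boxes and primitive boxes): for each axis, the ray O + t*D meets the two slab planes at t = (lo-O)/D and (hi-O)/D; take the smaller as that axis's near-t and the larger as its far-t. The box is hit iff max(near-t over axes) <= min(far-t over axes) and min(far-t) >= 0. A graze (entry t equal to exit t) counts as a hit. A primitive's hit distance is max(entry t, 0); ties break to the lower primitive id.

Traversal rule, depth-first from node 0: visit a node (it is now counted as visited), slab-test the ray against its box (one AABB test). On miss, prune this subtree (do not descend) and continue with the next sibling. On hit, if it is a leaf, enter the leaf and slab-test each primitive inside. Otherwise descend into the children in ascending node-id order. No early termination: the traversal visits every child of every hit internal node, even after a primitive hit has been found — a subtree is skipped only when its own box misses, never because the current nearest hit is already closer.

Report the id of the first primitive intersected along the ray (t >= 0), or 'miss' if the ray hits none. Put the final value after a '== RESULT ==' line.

Trace the traversal:
N0 x:[35/2,34] y:[-1,40] z:[-1,39] -> hit [35/2,34], descend [5, 11]
  N5 x:[43/2,34] y:[-1,17] z:[-1,39] -> miss, prune
  N11 x:[35/2,67/2] y:[15,40] z:[0,37] -> hit [35/2,67/2], descend [1, 6]
    N1 x:[24,67/2] y:[15,30] z:[0,18] -> miss, prune
    N6 x:[35/2,49/2] y:[16,40] z:[19,37] -> hit [19,49/2], descend [10, 12]
      N10 x:[35/2,49/2] y:[34,40] z:[22,37] -> miss, prune
      N12 x:[18,43/2] y:[16,35] z:[19,26] -> hit [19,43/2] leaf, test {P1(miss), P8(miss)}

Visited [0, 5, 11, 1, 6, 10, 12]. Tests: 7 box, 1 leaf. Nearest: miss.

== RESULT ==
miss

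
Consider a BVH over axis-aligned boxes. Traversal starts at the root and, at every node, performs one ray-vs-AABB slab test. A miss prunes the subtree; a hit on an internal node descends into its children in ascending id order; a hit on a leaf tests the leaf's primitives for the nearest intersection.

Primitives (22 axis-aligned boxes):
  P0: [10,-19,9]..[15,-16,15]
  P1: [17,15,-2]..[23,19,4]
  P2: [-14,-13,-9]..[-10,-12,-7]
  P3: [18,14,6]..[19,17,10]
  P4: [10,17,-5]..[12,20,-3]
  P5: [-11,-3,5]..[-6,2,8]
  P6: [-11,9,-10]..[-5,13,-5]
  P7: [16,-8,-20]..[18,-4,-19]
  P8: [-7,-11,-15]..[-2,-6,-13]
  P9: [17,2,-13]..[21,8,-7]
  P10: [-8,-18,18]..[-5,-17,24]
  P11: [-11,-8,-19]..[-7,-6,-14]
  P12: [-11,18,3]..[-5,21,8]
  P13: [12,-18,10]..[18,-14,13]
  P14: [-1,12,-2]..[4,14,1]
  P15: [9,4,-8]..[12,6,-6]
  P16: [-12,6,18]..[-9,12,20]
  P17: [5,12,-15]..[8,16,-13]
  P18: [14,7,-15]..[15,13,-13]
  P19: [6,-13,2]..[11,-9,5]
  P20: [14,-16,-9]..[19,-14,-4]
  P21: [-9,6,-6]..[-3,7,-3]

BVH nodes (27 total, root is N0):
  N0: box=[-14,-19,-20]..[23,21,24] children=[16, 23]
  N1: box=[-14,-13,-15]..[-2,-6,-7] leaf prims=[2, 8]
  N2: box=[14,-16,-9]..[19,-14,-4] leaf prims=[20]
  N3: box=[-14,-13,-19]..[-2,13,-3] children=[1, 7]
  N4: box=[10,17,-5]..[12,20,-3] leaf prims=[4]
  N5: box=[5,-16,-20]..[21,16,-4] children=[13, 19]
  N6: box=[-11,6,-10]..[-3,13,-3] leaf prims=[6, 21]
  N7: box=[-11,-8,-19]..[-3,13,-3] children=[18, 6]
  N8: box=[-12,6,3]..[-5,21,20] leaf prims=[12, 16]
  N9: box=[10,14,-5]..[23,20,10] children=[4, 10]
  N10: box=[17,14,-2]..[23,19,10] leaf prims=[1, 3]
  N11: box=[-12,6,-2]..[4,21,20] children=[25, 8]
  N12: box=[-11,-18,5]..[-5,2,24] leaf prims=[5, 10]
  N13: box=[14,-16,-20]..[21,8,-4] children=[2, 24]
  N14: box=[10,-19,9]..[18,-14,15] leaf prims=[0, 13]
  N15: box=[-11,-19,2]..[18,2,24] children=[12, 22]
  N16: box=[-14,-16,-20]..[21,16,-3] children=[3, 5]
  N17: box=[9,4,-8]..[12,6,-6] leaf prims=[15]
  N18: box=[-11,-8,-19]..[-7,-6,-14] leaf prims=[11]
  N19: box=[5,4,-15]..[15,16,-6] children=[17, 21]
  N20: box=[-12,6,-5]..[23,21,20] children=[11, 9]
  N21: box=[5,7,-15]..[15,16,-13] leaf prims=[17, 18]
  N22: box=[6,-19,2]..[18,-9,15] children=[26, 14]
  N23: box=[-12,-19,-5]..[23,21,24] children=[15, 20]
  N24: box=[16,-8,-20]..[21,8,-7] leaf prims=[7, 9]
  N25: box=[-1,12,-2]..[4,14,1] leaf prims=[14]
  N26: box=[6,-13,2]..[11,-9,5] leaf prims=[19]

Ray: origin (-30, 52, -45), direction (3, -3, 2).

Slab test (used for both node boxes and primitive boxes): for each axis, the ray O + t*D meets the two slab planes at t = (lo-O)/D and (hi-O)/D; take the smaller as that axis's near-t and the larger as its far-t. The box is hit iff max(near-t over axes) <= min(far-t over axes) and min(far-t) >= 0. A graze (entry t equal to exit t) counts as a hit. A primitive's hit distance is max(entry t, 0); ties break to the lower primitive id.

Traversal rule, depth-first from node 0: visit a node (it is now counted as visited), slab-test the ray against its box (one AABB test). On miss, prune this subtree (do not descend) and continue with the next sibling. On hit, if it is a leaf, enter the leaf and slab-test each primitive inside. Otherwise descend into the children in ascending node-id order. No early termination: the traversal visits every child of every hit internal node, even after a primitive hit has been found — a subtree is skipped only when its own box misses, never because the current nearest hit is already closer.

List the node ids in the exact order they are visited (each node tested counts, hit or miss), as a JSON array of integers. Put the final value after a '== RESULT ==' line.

Traverse from the root:
N0 x:[16/3,53/3] y:[31/3,71/3] z:[25/2,69/2] -> hit [25/2,53/3], descend [16, 23]
  N16 x:[16/3,17] y:[12,68/3] z:[25/2,21] -> hit [25/2,17], descend [3, 5]
    N3 x:[16/3,28/3] y:[13,65/3] z:[13,21] -> miss, prune
    N5 x:[35/3,17] y:[12,68/3] z:[25/2,41/2] -> hit [25/2,17], descend [13, 19]
      N13 x:[44/3,17] y:[44/3,68/3] z:[25/2,41/2] -> hit [44/3,17], descend [2, 24]
        N2 x:[44/3,49/3] y:[22,68/3] z:[18,41/2] -> miss, prune
        N24 x:[46/3,17] y:[44/3,20] z:[25/2,19] -> hit [46/3,17] leaf, test {P7(miss), P9@t=16}
      N19 x:[35/3,15] y:[12,16] z:[15,39/2] -> hit [15,15], descend [17, 21]
        N17 x:[13,14] y:[46/3,16] z:[37/2,39/2] -> miss, prune
        N21 x:[35/3,15] y:[12,15] z:[15,16] -> hit [15,15] leaf, test {P17(miss), P18@t=15}
  N23 x:[6,53/3] y:[31/3,71/3] z:[20,69/2] -> miss, prune

11 AABB tests over nodes [0, 16, 3, 5, 13, 2, 24, 19, 17, 21, 23]; 2 leaves entered; closest P18.

== RESULT ==
[0, 16, 3, 5, 13, 2, 24, 19, 17, 21, 23]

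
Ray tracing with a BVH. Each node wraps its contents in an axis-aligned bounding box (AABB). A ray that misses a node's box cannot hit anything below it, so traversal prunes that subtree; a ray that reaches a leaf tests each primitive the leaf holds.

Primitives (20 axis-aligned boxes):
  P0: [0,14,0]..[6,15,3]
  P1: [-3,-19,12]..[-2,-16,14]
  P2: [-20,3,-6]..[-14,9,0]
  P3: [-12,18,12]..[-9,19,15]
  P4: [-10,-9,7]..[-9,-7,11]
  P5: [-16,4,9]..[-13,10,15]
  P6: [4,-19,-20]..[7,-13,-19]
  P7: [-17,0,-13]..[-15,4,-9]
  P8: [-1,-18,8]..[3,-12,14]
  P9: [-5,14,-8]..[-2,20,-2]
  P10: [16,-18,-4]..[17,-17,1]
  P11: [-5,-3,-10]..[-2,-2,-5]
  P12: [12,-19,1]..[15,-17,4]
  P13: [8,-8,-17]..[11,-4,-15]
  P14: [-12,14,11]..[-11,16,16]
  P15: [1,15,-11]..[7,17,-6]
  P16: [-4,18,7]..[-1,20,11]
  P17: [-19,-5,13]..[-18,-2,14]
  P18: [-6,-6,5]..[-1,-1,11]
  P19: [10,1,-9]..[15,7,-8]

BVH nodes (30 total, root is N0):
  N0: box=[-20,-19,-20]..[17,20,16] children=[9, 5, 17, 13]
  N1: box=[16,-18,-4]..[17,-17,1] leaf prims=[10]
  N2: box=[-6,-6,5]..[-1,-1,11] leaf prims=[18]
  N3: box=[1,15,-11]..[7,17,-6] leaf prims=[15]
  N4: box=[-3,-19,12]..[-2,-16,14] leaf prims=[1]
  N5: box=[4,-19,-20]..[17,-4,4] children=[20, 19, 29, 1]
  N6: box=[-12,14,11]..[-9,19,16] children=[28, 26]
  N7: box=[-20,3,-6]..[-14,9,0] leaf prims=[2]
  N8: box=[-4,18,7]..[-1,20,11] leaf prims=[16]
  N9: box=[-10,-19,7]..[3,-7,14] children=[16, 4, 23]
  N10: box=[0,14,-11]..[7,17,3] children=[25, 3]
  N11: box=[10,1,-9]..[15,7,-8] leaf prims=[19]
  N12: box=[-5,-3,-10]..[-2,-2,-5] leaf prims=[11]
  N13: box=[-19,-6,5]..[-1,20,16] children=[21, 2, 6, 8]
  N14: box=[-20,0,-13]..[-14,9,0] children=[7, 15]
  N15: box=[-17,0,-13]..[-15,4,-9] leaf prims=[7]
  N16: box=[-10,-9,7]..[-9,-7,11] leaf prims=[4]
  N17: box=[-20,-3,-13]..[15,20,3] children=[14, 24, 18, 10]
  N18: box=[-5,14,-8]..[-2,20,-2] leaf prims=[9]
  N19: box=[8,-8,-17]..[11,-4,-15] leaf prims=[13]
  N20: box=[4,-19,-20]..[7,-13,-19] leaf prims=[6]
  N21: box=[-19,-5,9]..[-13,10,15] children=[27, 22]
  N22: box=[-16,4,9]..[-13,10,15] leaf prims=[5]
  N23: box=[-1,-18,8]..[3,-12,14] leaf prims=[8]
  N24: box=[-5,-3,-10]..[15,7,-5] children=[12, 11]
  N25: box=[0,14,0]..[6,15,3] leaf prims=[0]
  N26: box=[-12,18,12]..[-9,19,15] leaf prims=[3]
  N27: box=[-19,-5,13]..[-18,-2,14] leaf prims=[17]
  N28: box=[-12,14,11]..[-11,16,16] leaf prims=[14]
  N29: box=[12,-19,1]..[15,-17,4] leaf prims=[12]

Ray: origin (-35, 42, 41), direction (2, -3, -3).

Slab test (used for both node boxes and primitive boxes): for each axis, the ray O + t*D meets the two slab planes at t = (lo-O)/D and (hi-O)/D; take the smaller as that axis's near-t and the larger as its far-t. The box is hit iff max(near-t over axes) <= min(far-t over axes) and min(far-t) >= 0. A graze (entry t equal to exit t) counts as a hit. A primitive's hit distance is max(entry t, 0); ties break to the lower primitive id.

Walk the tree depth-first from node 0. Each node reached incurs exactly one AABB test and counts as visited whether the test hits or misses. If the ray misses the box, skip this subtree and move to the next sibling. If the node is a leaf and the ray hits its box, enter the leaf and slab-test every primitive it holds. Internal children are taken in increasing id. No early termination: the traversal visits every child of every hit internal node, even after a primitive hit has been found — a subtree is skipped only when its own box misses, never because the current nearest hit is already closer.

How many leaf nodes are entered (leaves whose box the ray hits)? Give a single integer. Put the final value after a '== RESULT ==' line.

Trace the traversal:
N0 x:[15/2,26] y:[22/3,61/3] z:[25/3,61/3] -> hit [25/3,61/3], descend [5, 9, 13, 17]
  N5 x:[39/2,26] y:[46/3,61/3] z:[37/3,61/3] -> hit [39/2,61/3], descend [1, 19, 20, 29]
    N1 x:[51/2,26] y:[59/3,20] z:[40/3,15] -> miss, prune
    N19 x:[43/2,23] y:[46/3,50/3] z:[56/3,58/3] -> miss, prune
    N20 x:[39/2,21] y:[55/3,61/3] z:[20,61/3] -> hit [20,61/3] leaf, test {P6@t=20}
    N29 x:[47/2,25] y:[59/3,61/3] z:[37/3,40/3] -> miss, prune
  N9 x:[25/2,19] y:[49/3,61/3] z:[9,34/3] -> miss, prune
  N13 x:[8,17] y:[22/3,16] z:[25/3,12] -> hit [25/3,12], descend [2, 6, 8, 21]
    N2 x:[29/2,17] y:[43/3,16] z:[10,12] -> miss, prune
    N6 x:[23/2,13] y:[23/3,28/3] z:[25/3,10] -> miss, prune
    N8 x:[31/2,17] y:[22/3,8] z:[10,34/3] -> miss, prune
    N21 x:[8,11] y:[32/3,47/3] z:[26/3,32/3] -> hit [32/3,32/3], descend [22, 27]
      N22 x:[19/2,11] y:[32/3,38/3] z:[26/3,32/3] -> hit [32/3,32/3] leaf, test {P5@t=32/3}
      N27 x:[8,17/2] y:[44/3,47/3] z:[9,28/3] -> miss, prune
  N17 x:[15/2,25] y:[22/3,15] z:[38/3,18] -> hit [38/3,15], descend [10, 14, 18, 24]
    N10 x:[35/2,21] y:[25/3,28/3] z:[38/3,52/3] -> miss, prune
    N14 x:[15/2,21/2] y:[11,14] z:[41/3,18] -> miss, prune
    N18 x:[15,33/2] y:[22/3,28/3] z:[43/3,49/3] -> miss, prune
    N24 x:[15,25] y:[35/3,15] z:[46/3,17] -> miss, prune

Summary -> nodes [0, 5, 1, 19, 20, 29, 9, 13, 2, 6, 8, 21, 22, 27, 17, 10, 14, 18, 24]; box-tests=19; leaf-entries=2; first=P5

== RESULT ==
2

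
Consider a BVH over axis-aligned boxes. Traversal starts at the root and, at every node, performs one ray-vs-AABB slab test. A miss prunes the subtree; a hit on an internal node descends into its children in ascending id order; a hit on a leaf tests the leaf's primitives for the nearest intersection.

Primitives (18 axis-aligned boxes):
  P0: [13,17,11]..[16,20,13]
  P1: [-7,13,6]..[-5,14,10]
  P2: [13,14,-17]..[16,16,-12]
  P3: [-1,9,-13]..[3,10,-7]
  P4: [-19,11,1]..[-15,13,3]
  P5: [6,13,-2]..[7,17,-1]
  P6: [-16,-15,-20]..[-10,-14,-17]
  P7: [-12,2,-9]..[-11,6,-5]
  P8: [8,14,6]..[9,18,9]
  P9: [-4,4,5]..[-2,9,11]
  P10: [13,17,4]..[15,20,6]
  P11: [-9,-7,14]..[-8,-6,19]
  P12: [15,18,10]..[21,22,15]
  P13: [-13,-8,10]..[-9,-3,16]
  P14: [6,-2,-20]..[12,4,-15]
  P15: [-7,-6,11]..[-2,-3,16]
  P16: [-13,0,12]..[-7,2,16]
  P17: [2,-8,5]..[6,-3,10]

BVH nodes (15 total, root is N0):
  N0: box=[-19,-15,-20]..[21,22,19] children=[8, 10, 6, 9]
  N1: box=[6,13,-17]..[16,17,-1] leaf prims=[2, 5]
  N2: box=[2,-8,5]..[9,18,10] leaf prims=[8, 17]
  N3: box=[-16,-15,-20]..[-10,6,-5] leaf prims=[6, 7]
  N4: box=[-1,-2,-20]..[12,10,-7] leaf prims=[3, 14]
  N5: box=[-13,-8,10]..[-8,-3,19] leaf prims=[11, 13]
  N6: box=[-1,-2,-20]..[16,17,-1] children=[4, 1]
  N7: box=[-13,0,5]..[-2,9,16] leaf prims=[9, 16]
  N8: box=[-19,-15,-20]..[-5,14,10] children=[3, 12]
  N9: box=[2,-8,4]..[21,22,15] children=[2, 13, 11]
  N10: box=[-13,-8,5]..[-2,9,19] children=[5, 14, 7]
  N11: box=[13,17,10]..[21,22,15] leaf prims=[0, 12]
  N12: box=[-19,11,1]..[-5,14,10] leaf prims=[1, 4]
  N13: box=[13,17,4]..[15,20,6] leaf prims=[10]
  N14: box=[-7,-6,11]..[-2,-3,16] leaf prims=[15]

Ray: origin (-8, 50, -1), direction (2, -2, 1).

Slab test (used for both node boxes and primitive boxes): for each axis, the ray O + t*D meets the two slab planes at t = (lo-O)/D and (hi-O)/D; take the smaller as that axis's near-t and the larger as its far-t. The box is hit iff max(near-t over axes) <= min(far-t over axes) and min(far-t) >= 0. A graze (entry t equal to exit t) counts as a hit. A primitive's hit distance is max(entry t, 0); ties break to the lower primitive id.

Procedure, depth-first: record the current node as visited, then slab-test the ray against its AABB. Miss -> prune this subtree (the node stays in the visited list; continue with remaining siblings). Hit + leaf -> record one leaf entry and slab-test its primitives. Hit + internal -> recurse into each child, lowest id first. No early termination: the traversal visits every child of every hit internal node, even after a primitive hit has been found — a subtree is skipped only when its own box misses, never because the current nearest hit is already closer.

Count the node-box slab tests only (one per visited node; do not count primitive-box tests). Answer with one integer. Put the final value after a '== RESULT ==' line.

Walk:
N0 x:[-11/2,29/2] y:[14,65/2] z:[-19,20] -> hit [14,29/2], descend [6, 8, 9, 10]
  N6 x:[7/2,12] y:[33/2,26] z:[-19,0] -> miss, prune
  N8 x:[-11/2,3/2] y:[18,65/2] z:[-19,11] -> miss, prune
  N9 x:[5,29/2] y:[14,29] z:[5,16] -> hit [14,29/2], descend [2, 11, 13]
    N2 x:[5,17/2] y:[16,29] z:[6,11] -> miss, prune
    N11 x:[21/2,29/2] y:[14,33/2] z:[11,16] -> hit [14,29/2] leaf, test {P0(miss), P12@t=14}
    N13 x:[21/2,23/2] y:[15,33/2] z:[5,7] -> miss, prune
  N10 x:[-5/2,3] y:[41/2,29] z:[6,20] -> miss, prune

8 AABB tests over nodes [0, 6, 8, 9, 2, 11, 13, 10]; 1 leaf entered; closest P12.

== RESULT ==
8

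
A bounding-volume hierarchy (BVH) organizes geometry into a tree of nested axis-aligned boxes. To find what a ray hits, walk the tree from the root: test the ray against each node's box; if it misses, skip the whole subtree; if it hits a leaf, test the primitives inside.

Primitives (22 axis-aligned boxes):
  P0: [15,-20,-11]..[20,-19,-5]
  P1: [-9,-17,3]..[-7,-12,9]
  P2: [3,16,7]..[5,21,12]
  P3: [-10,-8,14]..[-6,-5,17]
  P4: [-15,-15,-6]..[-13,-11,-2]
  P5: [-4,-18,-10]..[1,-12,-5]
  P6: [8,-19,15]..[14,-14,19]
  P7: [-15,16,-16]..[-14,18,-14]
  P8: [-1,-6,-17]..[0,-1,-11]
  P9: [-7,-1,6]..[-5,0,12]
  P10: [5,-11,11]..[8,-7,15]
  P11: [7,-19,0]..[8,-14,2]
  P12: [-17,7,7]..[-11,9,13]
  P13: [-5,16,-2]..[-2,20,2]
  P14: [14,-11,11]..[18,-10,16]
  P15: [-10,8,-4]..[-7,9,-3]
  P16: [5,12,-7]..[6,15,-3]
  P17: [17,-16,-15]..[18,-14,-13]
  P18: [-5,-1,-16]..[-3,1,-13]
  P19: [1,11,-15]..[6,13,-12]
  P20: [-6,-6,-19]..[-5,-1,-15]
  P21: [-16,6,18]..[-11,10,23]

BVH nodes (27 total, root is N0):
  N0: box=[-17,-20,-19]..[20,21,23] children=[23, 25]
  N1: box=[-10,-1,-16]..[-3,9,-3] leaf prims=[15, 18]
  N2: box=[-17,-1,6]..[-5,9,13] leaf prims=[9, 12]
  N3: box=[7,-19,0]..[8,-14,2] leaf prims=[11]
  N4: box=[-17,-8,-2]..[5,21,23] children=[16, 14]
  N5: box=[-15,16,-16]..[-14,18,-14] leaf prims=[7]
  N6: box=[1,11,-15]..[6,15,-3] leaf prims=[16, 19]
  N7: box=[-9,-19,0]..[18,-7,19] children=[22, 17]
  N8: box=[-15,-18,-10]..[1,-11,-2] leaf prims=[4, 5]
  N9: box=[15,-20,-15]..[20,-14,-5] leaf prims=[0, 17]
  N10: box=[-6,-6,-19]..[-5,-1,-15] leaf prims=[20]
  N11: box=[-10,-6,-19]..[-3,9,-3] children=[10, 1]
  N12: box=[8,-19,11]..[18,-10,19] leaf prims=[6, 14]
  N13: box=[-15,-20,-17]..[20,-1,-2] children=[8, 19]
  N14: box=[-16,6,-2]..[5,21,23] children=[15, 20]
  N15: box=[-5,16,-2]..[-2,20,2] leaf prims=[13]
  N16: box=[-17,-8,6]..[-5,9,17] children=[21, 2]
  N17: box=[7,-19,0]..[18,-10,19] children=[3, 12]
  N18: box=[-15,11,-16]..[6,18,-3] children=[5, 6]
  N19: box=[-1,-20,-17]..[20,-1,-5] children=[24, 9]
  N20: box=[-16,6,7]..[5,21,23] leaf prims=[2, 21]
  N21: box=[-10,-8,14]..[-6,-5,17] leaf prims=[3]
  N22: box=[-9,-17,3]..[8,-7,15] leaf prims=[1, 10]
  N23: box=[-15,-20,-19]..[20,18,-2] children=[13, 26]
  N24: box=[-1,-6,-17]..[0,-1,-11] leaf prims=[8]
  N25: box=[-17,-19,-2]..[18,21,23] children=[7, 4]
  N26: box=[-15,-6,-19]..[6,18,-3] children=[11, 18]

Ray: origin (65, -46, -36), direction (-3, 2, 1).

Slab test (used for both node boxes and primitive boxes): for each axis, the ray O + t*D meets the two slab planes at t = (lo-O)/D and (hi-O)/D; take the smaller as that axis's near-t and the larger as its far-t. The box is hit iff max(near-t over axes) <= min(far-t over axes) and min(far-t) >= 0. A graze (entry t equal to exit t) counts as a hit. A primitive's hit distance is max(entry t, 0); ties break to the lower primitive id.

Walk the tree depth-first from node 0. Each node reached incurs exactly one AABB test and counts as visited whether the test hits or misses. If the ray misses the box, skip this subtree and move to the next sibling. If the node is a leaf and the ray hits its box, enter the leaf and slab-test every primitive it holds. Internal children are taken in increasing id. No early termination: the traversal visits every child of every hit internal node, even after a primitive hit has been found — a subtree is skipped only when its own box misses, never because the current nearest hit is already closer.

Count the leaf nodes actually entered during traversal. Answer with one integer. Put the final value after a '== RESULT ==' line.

Traverse from the root:
N0 x:[15,82/3] y:[13,67/2] z:[17,59] -> hit [17,82/3], descend [23, 25]
  N23 x:[15,80/3] y:[13,32] z:[17,34] -> hit [17,80/3], descend [13, 26]
    N13 x:[15,80/3] y:[13,45/2] z:[19,34] -> hit [19,45/2], descend [8, 19]
      N8 x:[64/3,80/3] y:[14,35/2] z:[26,34] -> miss, prune
      N19 x:[15,22] y:[13,45/2] z:[19,31] -> hit [19,22], descend [9, 24]
        N9 x:[15,50/3] y:[13,16] z:[21,31] -> miss, prune
        N24 x:[65/3,22] y:[20,45/2] z:[19,25] -> hit [65/3,22] leaf, test {P8@t=65/3}
    N26 x:[59/3,80/3] y:[20,32] z:[17,33] -> hit [20,80/3], descend [11, 18]
      N11 x:[68/3,25] y:[20,55/2] z:[17,33] -> hit [68/3,25], descend [1, 10]
        N1 x:[68/3,25] y:[45/2,55/2] z:[20,33] -> hit [68/3,25] leaf, test {P15(miss), P18@t=68/3}
        N10 x:[70/3,71/3] y:[20,45/2] z:[17,21] -> miss, prune
      N18 x:[59/3,80/3] y:[57/2,32] z:[20,33] -> miss, prune
  N25 x:[47/3,82/3] y:[27/2,67/2] z:[34,59] -> miss, prune

13 AABB tests over nodes [0, 23, 13, 8, 19, 9, 24, 26, 11, 1, 10, 18, 25]; 2 leaves entered; closest P8.

== RESULT ==
2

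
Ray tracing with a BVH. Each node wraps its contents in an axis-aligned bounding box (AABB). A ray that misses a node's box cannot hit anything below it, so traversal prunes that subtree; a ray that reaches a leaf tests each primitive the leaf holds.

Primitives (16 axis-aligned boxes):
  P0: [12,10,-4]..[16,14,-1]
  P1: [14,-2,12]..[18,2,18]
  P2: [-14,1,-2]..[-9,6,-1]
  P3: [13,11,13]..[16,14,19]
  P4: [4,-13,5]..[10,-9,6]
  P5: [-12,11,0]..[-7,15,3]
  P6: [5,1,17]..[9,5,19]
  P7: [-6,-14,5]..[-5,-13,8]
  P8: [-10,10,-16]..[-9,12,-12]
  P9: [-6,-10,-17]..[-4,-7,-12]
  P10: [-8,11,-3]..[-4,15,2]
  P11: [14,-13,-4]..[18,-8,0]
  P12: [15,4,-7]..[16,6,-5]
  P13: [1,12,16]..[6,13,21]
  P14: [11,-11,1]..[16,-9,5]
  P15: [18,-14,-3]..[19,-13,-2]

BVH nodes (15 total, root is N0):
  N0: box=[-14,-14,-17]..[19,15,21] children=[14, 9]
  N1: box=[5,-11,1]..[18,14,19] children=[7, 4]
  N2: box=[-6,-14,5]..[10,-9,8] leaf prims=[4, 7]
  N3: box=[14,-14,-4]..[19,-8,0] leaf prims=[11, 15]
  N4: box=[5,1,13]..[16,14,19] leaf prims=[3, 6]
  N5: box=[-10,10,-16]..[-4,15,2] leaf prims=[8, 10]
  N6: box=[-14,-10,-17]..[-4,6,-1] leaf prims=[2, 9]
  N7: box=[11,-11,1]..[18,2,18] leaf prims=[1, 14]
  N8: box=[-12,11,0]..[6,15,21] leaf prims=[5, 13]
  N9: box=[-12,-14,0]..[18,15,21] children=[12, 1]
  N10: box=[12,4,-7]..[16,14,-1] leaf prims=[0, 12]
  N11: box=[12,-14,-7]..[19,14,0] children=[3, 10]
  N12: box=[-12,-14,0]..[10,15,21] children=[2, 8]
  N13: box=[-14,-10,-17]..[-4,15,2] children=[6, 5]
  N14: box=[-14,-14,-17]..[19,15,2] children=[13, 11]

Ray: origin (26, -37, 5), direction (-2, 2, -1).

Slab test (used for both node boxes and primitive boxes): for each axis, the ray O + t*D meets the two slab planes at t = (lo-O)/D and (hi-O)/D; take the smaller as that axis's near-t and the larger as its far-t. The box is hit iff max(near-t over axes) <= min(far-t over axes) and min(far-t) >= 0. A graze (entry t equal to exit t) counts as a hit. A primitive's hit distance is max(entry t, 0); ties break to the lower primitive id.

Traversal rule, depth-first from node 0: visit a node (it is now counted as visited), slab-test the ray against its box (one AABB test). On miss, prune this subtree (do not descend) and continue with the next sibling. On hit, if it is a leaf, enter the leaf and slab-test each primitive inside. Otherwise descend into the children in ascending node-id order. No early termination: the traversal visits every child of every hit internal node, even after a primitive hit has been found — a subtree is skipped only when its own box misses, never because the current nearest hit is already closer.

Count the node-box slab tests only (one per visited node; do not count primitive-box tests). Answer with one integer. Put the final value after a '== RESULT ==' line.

Traverse from the root:
N0 x:[7/2,20] y:[23/2,26] z:[-16,22] -> hit [23/2,20], descend [9, 14]
  N9 x:[4,19] y:[23/2,26] z:[-16,5] -> miss, prune
  N14 x:[7/2,20] y:[23/2,26] z:[3,22] -> hit [23/2,20], descend [11, 13]
    N11 x:[7/2,7] y:[23/2,51/2] z:[5,12] -> miss, prune
    N13 x:[15,20] y:[27/2,26] z:[3,22] -> hit [15,20], descend [5, 6]
      N5 x:[15,18] y:[47/2,26] z:[3,21] -> miss, prune
      N6 x:[15,20] y:[27/2,43/2] z:[6,22] -> hit [15,20] leaf, test {P2(miss), P9(miss)}

7 AABB tests over nodes [0, 9, 14, 11, 13, 5, 6]; 1 leaf entered; closest miss.

== RESULT ==
7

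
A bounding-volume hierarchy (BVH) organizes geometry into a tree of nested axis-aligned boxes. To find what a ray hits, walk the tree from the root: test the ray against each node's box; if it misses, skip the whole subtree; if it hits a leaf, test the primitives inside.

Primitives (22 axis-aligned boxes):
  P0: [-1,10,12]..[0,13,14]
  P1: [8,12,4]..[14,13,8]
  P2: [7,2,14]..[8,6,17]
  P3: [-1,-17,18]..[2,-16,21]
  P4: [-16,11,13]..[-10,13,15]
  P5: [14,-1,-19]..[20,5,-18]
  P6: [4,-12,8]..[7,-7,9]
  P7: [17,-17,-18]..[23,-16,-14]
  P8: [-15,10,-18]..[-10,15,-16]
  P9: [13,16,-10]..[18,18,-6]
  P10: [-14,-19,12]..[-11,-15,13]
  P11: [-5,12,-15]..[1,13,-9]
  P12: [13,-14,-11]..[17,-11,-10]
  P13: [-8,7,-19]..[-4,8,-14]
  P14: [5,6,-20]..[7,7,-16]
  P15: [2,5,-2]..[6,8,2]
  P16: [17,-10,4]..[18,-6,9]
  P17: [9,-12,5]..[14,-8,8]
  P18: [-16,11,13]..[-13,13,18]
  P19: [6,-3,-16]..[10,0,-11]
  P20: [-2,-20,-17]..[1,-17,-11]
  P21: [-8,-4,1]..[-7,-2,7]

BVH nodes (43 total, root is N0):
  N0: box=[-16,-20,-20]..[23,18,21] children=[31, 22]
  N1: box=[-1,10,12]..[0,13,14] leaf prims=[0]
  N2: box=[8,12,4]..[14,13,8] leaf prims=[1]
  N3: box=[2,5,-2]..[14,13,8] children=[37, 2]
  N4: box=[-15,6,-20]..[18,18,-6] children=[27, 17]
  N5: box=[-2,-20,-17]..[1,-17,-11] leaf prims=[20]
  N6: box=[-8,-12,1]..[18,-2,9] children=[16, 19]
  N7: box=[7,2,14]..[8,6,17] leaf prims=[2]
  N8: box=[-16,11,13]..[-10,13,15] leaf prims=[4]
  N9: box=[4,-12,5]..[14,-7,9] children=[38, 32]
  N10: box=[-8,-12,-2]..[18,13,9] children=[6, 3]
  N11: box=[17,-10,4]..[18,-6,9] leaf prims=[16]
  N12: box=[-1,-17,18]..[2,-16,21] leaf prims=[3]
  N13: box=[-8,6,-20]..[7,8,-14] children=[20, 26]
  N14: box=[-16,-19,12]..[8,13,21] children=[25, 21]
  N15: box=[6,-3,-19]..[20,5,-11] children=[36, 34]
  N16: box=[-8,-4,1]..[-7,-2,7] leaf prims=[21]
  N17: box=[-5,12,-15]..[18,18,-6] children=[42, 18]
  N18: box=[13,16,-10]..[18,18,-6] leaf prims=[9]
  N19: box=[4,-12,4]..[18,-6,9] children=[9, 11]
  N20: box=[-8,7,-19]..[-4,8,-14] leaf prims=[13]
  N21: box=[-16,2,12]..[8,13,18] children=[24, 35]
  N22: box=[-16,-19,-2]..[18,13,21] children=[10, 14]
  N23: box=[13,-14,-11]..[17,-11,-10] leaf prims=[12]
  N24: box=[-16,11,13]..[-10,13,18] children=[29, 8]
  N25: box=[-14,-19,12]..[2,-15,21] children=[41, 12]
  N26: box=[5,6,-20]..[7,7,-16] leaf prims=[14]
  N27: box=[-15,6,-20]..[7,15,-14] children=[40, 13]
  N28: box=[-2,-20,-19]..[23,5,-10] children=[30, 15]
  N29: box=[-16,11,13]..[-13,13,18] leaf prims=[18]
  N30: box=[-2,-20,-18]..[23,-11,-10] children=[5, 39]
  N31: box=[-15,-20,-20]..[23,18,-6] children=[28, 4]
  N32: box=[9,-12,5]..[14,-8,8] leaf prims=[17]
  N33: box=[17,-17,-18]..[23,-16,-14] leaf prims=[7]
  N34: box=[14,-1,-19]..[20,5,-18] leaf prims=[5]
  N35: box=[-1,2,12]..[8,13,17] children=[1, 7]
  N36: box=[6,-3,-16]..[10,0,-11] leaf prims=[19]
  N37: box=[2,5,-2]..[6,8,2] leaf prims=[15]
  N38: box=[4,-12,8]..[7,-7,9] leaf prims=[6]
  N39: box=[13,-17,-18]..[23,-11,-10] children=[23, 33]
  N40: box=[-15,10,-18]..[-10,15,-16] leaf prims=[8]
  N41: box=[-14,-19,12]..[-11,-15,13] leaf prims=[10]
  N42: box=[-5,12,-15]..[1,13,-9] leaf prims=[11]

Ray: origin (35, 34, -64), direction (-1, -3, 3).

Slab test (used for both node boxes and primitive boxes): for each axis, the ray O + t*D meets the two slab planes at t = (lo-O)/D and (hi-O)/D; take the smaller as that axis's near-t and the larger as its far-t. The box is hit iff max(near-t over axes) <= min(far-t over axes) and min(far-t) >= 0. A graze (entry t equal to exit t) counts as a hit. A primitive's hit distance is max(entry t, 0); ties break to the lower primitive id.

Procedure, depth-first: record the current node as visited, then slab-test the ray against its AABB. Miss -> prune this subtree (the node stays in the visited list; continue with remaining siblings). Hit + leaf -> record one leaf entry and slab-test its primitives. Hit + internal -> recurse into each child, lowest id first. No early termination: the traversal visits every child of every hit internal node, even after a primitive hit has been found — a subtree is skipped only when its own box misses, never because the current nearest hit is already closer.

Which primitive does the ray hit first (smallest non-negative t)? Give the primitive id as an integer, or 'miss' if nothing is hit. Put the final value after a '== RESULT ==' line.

Walk:
N0 x:[12,51] y:[16/3,18] z:[44/3,85/3] -> hit [44/3,18], descend [22, 31]
  N22 x:[17,51] y:[7,53/3] z:[62/3,85/3] -> miss, prune
  N31 x:[12,50] y:[16/3,18] z:[44/3,58/3] -> hit [44/3,18], descend [4, 28]
    N4 x:[17,50] y:[16/3,28/3] z:[44/3,58/3] -> miss, prune
    N28 x:[12,37] y:[29/3,18] z:[15,18] -> hit [15,18], descend [15, 30]
      N15 x:[15,29] y:[29/3,37/3] z:[15,53/3] -> miss, prune
      N30 x:[12,37] y:[15,18] z:[46/3,18] -> hit [46/3,18], descend [5, 39]
        N5 x:[34,37] y:[17,18] z:[47/3,53/3] -> miss, prune
        N39 x:[12,22] y:[15,17] z:[46/3,18] -> hit [46/3,17], descend [23, 33]
          N23 x:[18,22] y:[15,16] z:[53/3,18] -> miss, prune
          N33 x:[12,18] y:[50/3,17] z:[46/3,50/3] -> hit [50/3,50/3] leaf, test {P7@t=50/3}

order=[0, 22, 31, 4, 28, 15, 30, 5, 39, 23, 33]  |boxes|=11  |leaves|=1  hit=P7

== RESULT ==
7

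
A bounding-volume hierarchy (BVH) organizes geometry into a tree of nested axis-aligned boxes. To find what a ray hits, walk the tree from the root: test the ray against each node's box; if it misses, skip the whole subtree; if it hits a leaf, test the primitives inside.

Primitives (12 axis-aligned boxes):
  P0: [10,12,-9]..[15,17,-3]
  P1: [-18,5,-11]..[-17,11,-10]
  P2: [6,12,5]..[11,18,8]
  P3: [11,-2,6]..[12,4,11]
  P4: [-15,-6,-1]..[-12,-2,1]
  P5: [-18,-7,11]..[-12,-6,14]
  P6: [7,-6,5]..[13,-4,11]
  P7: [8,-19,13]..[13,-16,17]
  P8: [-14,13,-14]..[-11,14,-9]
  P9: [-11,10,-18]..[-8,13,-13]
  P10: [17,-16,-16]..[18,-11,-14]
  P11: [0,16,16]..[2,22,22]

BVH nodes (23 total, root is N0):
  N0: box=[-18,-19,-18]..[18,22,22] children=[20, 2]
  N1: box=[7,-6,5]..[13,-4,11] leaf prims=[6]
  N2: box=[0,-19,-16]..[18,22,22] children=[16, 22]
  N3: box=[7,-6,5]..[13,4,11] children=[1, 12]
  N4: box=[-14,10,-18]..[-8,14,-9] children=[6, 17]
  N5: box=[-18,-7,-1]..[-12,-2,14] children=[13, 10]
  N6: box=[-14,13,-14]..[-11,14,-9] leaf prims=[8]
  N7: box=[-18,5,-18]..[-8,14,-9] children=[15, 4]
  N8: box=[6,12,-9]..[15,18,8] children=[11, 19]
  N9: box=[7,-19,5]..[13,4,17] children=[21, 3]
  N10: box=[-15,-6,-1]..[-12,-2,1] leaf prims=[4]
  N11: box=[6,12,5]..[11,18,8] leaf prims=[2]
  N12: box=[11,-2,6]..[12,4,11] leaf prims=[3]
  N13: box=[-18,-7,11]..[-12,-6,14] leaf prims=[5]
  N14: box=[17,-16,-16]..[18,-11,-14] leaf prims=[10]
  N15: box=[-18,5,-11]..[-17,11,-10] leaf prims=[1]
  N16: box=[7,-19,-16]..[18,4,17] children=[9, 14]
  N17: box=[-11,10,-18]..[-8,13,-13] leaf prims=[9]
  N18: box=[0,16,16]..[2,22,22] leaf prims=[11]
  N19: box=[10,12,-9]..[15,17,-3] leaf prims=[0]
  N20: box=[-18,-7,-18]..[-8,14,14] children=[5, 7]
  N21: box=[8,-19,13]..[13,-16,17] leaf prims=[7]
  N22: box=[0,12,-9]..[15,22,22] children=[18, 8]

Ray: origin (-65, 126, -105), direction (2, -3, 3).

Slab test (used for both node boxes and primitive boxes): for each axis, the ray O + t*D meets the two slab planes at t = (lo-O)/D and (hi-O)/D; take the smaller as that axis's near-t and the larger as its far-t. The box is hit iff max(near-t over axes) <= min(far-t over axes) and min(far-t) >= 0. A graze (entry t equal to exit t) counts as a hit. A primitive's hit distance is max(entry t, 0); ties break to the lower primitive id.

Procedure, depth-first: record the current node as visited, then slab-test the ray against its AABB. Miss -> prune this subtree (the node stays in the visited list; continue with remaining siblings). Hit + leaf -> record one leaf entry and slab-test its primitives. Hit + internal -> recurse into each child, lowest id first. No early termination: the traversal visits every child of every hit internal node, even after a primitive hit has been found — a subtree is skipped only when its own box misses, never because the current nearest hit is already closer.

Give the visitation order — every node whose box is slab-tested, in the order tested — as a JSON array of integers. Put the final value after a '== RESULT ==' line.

Traverse from the root:
N0 x:[47/2,83/2] y:[104/3,145/3] z:[29,127/3] -> hit [104/3,83/2], descend [2, 20]
  N2 x:[65/2,83/2] y:[104/3,145/3] z:[89/3,127/3] -> hit [104/3,83/2], descend [16, 22]
    N16 x:[36,83/2] y:[122/3,145/3] z:[89/3,122/3] -> hit [122/3,122/3], descend [9, 14]
      N9 x:[36,39] y:[122/3,145/3] z:[110/3,122/3] -> miss, prune
      N14 x:[41,83/2] y:[137/3,142/3] z:[89/3,91/3] -> miss, prune
    N22 x:[65/2,40] y:[104/3,38] z:[32,127/3] -> hit [104/3,38], descend [8, 18]
      N8 x:[71/2,40] y:[36,38] z:[32,113/3] -> hit [36,113/3], descend [11, 19]
        N11 x:[71/2,38] y:[36,38] z:[110/3,113/3] -> hit [110/3,113/3] leaf, test {P2@t=110/3}
        N19 x:[75/2,40] y:[109/3,38] z:[32,34] -> miss, prune
      N18 x:[65/2,67/2] y:[104/3,110/3] z:[121/3,127/3] -> miss, prune
  N20 x:[47/2,57/2] y:[112/3,133/3] z:[29,119/3] -> miss, prune

11 AABB tests over nodes [0, 2, 16, 9, 14, 22, 8, 11, 19, 18, 20]; 1 leaf entered; closest P2.

== RESULT ==
[0, 2, 16, 9, 14, 22, 8, 11, 19, 18, 20]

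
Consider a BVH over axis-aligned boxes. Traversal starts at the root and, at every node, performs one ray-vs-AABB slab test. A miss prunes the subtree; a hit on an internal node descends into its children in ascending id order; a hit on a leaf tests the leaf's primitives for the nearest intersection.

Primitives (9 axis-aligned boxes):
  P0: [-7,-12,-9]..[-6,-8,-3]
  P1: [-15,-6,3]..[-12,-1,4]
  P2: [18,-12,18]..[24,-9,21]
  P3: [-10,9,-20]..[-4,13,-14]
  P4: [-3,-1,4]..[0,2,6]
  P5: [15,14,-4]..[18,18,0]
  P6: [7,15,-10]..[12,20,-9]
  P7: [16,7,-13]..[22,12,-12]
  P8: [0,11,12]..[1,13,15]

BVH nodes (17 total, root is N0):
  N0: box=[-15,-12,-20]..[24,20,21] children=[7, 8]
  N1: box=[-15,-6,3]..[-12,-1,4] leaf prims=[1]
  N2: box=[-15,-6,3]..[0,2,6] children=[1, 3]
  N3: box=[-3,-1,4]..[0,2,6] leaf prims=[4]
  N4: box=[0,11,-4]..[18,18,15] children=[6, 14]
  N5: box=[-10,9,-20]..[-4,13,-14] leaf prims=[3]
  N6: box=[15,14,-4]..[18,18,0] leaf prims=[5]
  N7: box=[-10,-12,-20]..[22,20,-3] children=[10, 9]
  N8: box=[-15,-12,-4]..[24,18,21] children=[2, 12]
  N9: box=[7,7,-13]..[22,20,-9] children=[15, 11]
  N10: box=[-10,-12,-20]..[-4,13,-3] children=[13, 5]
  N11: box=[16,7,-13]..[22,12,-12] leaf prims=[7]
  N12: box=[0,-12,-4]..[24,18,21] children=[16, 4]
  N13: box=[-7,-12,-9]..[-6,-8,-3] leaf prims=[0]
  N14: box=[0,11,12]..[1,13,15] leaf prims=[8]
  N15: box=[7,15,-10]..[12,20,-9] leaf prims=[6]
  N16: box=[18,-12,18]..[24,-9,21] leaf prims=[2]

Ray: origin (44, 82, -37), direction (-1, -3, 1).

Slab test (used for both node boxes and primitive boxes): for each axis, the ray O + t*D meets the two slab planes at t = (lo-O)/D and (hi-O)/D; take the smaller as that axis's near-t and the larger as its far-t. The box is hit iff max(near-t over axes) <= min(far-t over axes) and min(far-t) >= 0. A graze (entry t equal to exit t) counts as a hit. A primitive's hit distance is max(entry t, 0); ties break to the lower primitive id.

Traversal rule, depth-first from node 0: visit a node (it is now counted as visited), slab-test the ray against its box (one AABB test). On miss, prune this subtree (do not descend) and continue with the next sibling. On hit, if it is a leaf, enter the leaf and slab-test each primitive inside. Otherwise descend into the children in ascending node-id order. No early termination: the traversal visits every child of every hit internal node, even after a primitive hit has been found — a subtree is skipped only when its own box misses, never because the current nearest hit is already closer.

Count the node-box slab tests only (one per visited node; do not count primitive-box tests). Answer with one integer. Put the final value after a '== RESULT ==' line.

Walk:
N0 x:[20,59] y:[62/3,94/3] z:[17,58] -> hit [62/3,94/3], descend [7, 8]
  N7 x:[22,54] y:[62/3,94/3] z:[17,34] -> hit [22,94/3], descend [9, 10]
    N9 x:[22,37] y:[62/3,25] z:[24,28] -> hit [24,25], descend [11, 15]
      N11 x:[22,28] y:[70/3,25] z:[24,25] -> hit [24,25] leaf, test {P7@t=24}
      N15 x:[32,37] y:[62/3,67/3] z:[27,28] -> miss, prune
    N10 x:[48,54] y:[23,94/3] z:[17,34] -> miss, prune
  N8 x:[20,59] y:[64/3,94/3] z:[33,58] -> miss, prune

7 AABB tests over nodes [0, 7, 9, 11, 15, 10, 8]; 1 leaf entered; closest P7.

== RESULT ==
7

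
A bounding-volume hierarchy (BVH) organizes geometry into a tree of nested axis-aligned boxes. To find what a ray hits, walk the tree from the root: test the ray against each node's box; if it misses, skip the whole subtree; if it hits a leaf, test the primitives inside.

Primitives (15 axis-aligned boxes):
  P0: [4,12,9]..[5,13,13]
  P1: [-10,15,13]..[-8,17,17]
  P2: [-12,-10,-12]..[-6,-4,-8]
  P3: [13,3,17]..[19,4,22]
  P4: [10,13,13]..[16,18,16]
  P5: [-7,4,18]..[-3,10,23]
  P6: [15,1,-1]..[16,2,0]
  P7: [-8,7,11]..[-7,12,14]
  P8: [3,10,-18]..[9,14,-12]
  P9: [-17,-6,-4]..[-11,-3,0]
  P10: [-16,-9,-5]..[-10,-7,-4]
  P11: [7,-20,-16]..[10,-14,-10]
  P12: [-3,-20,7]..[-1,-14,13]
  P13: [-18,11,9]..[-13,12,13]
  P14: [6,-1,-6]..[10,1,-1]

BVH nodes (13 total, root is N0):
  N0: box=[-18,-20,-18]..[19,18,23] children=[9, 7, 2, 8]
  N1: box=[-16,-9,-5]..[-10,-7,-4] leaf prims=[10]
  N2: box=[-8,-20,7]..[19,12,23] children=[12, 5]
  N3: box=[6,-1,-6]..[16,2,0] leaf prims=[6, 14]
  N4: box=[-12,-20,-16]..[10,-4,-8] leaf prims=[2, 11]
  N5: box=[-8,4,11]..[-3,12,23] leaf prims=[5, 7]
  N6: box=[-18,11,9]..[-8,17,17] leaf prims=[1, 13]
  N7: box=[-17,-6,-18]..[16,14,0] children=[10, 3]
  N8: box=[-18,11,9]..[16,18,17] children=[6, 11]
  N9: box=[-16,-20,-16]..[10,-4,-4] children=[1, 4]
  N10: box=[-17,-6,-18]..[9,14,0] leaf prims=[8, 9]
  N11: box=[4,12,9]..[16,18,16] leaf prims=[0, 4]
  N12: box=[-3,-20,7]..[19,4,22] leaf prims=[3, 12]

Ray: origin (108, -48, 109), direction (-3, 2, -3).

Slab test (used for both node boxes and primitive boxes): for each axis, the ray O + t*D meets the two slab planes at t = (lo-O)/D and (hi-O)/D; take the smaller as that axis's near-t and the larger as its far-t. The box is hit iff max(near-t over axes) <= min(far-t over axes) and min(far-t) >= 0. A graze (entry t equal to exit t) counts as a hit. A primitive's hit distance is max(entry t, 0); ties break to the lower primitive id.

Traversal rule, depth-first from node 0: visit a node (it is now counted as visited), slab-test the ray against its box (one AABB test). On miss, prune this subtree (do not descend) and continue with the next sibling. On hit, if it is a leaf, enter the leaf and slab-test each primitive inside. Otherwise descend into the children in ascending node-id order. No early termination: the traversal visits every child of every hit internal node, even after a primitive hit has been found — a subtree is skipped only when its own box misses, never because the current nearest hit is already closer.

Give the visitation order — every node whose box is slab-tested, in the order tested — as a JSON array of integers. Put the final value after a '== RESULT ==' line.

Trace the traversal:
N0 x:[89/3,42] y:[14,33] z:[86/3,127/3] -> hit [89/3,33], descend [2, 7, 8, 9]
  N2 x:[89/3,116/3] y:[14,30] z:[86/3,34] -> hit [89/3,30], descend [5, 12]
    N5 x:[37,116/3] y:[26,30] z:[86/3,98/3] -> miss, prune
    N12 x:[89/3,37] y:[14,26] z:[29,34] -> miss, prune
  N7 x:[92/3,125/3] y:[21,31] z:[109/3,127/3] -> miss, prune
  N8 x:[92/3,42] y:[59/2,33] z:[92/3,100/3] -> hit [92/3,33], descend [6, 11]
    N6 x:[116/3,42] y:[59/2,65/2] z:[92/3,100/3] -> miss, prune
    N11 x:[92/3,104/3] y:[30,33] z:[31,100/3] -> hit [31,33] leaf, test {P0(miss), P4@t=31}
  N9 x:[98/3,124/3] y:[14,22] z:[113/3,125/3] -> miss, prune

Summary -> nodes [0, 2, 5, 12, 7, 8, 6, 11, 9]; box-tests=9; leaf-entries=1; first=P4

== RESULT ==
[0, 2, 5, 12, 7, 8, 6, 11, 9]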